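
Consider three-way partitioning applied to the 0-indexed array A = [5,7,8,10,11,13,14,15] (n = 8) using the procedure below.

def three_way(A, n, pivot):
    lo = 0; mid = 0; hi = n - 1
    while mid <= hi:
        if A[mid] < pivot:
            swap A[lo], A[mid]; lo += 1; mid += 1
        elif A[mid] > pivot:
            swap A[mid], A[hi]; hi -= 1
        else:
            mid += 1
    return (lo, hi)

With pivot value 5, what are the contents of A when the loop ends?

lo=0 mid=0 hi=7
5=5: mid=1
7>5: swap(1,7), hi=6 ⇒ [5,15,8,10,11,13,14,7]
15>5: swap(1,6), hi=5 ⇒ [5,14,8,10,11,13,15,7]
14>5: swap(1,5), hi=4 ⇒ [5,13,8,10,11,14,15,7]
13>5: swap(1,4), hi=3 ⇒ [5,11,8,10,13,14,15,7]
11>5: swap(1,3), hi=2 ⇒ [5,10,8,11,13,14,15,7]
10>5: swap(1,2), hi=1 ⇒ [5,8,10,11,13,14,15,7]
8>5: swap(1,1), hi=0 ⇒ [5,8,10,11,13,14,15,7]
done. lo=0 hi=0; A=[5,8,10,11,13,14,15,7]

[5,8,10,11,13,14,15,7]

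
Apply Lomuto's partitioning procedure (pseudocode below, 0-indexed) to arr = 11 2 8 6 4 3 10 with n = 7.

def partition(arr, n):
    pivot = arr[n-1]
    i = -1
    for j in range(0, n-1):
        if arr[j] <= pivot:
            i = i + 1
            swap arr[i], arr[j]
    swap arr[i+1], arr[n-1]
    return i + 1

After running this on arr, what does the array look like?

2 8 6 4 3 10 11

pivot = arr[6] = 10; i = -1
j=0: arr[0]=11 > 10 → no swap
j=1: arr[1]=2 ≤ 10 → i=0, swap arr[0],arr[1] → 2 11 8 6 4 3 10
j=2: arr[2]=8 ≤ 10 → i=1, swap arr[1],arr[2] → 2 8 11 6 4 3 10
j=3: arr[3]=6 ≤ 10 → i=2, swap arr[2],arr[3] → 2 8 6 11 4 3 10
j=4: arr[4]=4 ≤ 10 → i=3, swap arr[3],arr[4] → 2 8 6 4 11 3 10
j=5: arr[5]=3 ≤ 10 → i=4, swap arr[4],arr[5] → 2 8 6 4 3 11 10
final swap arr[5],arr[6] → 2 8 6 4 3 10 11; return 5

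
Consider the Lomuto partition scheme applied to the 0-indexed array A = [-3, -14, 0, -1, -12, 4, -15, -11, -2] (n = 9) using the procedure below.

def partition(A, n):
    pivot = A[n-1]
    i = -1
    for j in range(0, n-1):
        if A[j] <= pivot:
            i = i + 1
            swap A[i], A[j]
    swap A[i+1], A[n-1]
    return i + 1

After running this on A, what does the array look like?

[-3, -14, -12, -15, -11, -2, -1, 0, 4]

pivot = A[8] = -2; i = -1
j=0: A[0]=-3 ≤ -2 → i=0, swap A[0],A[0] (no change) → [-3, -14, 0, -1, -12, 4, -15, -11, -2]
j=1: A[1]=-14 ≤ -2 → i=1, swap A[1],A[1] (no change) → [-3, -14, 0, -1, -12, 4, -15, -11, -2]
j=2: A[2]=0 > -2 → no swap
j=3: A[3]=-1 > -2 → no swap
j=4: A[4]=-12 ≤ -2 → i=2, swap A[2],A[4] → [-3, -14, -12, -1, 0, 4, -15, -11, -2]
j=5: A[5]=4 > -2 → no swap
j=6: A[6]=-15 ≤ -2 → i=3, swap A[3],A[6] → [-3, -14, -12, -15, 0, 4, -1, -11, -2]
j=7: A[7]=-11 ≤ -2 → i=4, swap A[4],A[7] → [-3, -14, -12, -15, -11, 4, -1, 0, -2]
final swap A[5],A[8] → [-3, -14, -12, -15, -11, -2, -1, 0, 4]; return 5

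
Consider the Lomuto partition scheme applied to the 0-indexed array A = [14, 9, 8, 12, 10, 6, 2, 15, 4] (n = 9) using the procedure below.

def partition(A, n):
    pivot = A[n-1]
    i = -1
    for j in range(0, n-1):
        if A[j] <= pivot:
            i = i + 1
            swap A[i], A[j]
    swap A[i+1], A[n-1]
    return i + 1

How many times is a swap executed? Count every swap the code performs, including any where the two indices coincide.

2

pivot = A[8] = 4; i = -1
j=0: A[0]=14 > 4 → no swap
j=1: A[1]=9 > 4 → no swap
j=2: A[2]=8 > 4 → no swap
j=3: A[3]=12 > 4 → no swap
j=4: A[4]=10 > 4 → no swap
j=5: A[5]=6 > 4 → no swap
j=6: A[6]=2 ≤ 4 → i=0, swap A[0],A[6] → [2, 9, 8, 12, 10, 6, 14, 15, 4]
j=7: A[7]=15 > 4 → no swap
final swap A[1],A[8] → [2, 4, 8, 12, 10, 6, 14, 15, 9]; return 1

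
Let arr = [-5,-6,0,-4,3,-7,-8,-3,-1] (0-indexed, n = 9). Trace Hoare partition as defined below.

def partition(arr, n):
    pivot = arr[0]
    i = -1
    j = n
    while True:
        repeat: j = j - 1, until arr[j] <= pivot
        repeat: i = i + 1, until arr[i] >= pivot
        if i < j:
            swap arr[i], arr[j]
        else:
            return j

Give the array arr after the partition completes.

pivot = arr[0] = -5; i = -1, j = 9
j→6 (arr[6]=-8≤-5), i→0 (arr[0]=-5≥-5); i<j, swap → [-8,-6,0,-4,3,-7,-5,-3,-1]
j→5 (arr[5]=-7≤-5), i→2 (arr[2]=0≥-5); i<j, swap → [-8,-6,-7,-4,3,0,-5,-3,-1]
j→2, i→3; i≥j, return j=2. arr = [-8,-6,-7,-4,3,0,-5,-3,-1]

[-8,-6,-7,-4,3,0,-5,-3,-1]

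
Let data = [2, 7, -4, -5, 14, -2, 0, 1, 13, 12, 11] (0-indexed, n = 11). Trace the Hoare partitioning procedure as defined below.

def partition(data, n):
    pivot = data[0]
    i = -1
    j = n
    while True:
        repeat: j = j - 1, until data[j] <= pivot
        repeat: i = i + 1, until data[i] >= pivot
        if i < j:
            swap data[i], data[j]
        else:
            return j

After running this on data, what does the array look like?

pivot=2
j stops at 7 (1), i stops at 0 (2); swap ⇒ [1, 7, -4, -5, 14, -2, 0, 2, 13, 12, 11]
j stops at 6 (0), i stops at 1 (7); swap ⇒ [1, 0, -4, -5, 14, -2, 7, 2, 13, 12, 11]
j stops at 5 (-2), i stops at 4 (14); swap ⇒ [1, 0, -4, -5, -2, 14, 7, 2, 13, 12, 11]
j stops at 4, i stops at 5; i≥j ⇒ return 4. data=[1, 0, -4, -5, -2, 14, 7, 2, 13, 12, 11]

[1, 0, -4, -5, -2, 14, 7, 2, 13, 12, 11]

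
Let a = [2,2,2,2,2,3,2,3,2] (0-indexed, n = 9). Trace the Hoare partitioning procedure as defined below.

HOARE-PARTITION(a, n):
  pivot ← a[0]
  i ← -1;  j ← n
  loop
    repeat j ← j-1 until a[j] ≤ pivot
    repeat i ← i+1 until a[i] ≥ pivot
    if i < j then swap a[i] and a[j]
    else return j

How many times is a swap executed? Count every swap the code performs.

pivot=2
j stops at 8 (2), i stops at 0 (2); swap ⇒ [2,2,2,2,2,3,2,3,2]
j stops at 6 (2), i stops at 1 (2); swap ⇒ [2,2,2,2,2,3,2,3,2]
j stops at 4 (2), i stops at 2 (2); swap ⇒ [2,2,2,2,2,3,2,3,2]
j stops at 3, i stops at 3; i≥j ⇒ return 3. a=[2,2,2,2,2,3,2,3,2]

3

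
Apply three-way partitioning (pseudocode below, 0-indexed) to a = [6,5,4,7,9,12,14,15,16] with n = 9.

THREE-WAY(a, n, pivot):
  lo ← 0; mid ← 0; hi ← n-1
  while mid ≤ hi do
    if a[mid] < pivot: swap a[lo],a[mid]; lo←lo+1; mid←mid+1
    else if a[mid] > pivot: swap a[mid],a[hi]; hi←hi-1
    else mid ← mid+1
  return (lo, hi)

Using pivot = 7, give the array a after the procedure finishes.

[6,5,4,7,12,14,15,16,9]

lo=0 mid=0 hi=8
6<7: swap(0,0), lo=1 mid=1 ⇒ [6,5,4,7,9,12,14,15,16]
5<7: swap(1,1), lo=2 mid=2 ⇒ [6,5,4,7,9,12,14,15,16]
4<7: swap(2,2), lo=3 mid=3 ⇒ [6,5,4,7,9,12,14,15,16]
7=7: mid=4
9>7: swap(4,8), hi=7 ⇒ [6,5,4,7,16,12,14,15,9]
16>7: swap(4,7), hi=6 ⇒ [6,5,4,7,15,12,14,16,9]
15>7: swap(4,6), hi=5 ⇒ [6,5,4,7,14,12,15,16,9]
14>7: swap(4,5), hi=4 ⇒ [6,5,4,7,12,14,15,16,9]
12>7: swap(4,4), hi=3 ⇒ [6,5,4,7,12,14,15,16,9]
done. lo=3 hi=3; a=[6,5,4,7,12,14,15,16,9]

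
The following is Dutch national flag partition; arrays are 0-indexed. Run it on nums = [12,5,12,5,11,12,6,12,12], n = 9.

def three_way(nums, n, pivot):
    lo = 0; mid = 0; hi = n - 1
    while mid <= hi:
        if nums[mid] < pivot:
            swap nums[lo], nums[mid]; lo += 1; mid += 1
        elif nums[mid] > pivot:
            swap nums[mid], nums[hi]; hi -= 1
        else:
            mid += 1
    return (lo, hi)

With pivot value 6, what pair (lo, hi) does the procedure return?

(2, 2)

lo=0 mid=0 hi=8
12>6: swap(0,8), hi=7 ⇒ [12,5,12,5,11,12,6,12,12]
12>6: swap(0,7), hi=6 ⇒ [12,5,12,5,11,12,6,12,12]
12>6: swap(0,6), hi=5 ⇒ [6,5,12,5,11,12,12,12,12]
6=6: mid=1
5<6: swap(0,1), lo=1 mid=2 ⇒ [5,6,12,5,11,12,12,12,12]
12>6: swap(2,5), hi=4 ⇒ [5,6,12,5,11,12,12,12,12]
12>6: swap(2,4), hi=3 ⇒ [5,6,11,5,12,12,12,12,12]
11>6: swap(2,3), hi=2 ⇒ [5,6,5,11,12,12,12,12,12]
5<6: swap(1,2), lo=2 mid=3 ⇒ [5,5,6,11,12,12,12,12,12]
done. lo=2 hi=2; nums=[5,5,6,11,12,12,12,12,12]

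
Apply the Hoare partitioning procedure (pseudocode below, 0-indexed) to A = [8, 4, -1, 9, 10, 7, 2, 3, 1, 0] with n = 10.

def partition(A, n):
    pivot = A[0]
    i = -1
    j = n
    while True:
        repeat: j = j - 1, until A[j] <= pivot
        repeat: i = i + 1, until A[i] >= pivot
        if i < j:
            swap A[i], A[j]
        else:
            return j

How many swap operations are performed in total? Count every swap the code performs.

pivot=8
j stops at 9 (0), i stops at 0 (8); swap ⇒ [0, 4, -1, 9, 10, 7, 2, 3, 1, 8]
j stops at 8 (1), i stops at 3 (9); swap ⇒ [0, 4, -1, 1, 10, 7, 2, 3, 9, 8]
j stops at 7 (3), i stops at 4 (10); swap ⇒ [0, 4, -1, 1, 3, 7, 2, 10, 9, 8]
j stops at 6, i stops at 7; i≥j ⇒ return 6. A=[0, 4, -1, 1, 3, 7, 2, 10, 9, 8]

3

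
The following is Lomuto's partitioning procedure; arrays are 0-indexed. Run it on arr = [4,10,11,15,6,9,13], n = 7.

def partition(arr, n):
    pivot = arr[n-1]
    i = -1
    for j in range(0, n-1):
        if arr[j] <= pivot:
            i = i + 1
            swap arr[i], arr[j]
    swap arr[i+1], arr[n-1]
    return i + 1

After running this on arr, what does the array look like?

pivot = arr[6] = 13; i = -1
j=0: arr[0]=4 ≤ 13 → i=0, swap arr[0],arr[0] (no change) → [4,10,11,15,6,9,13]
j=1: arr[1]=10 ≤ 13 → i=1, swap arr[1],arr[1] (no change) → [4,10,11,15,6,9,13]
j=2: arr[2]=11 ≤ 13 → i=2, swap arr[2],arr[2] (no change) → [4,10,11,15,6,9,13]
j=3: arr[3]=15 > 13 → no swap
j=4: arr[4]=6 ≤ 13 → i=3, swap arr[3],arr[4] → [4,10,11,6,15,9,13]
j=5: arr[5]=9 ≤ 13 → i=4, swap arr[4],arr[5] → [4,10,11,6,9,15,13]
final swap arr[5],arr[6] → [4,10,11,6,9,13,15]; return 5

[4,10,11,6,9,13,15]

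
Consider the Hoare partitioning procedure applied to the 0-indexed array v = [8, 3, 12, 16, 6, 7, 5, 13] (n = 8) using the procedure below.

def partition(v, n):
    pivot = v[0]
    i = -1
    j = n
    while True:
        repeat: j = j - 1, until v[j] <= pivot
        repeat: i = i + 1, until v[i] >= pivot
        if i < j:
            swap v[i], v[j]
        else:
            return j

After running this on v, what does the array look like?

pivot = v[0] = 8; i = -1, j = 8
j→6 (v[6]=5≤8), i→0 (v[0]=8≥8); i<j, swap → [5, 3, 12, 16, 6, 7, 8, 13]
j→5 (v[5]=7≤8), i→2 (v[2]=12≥8); i<j, swap → [5, 3, 7, 16, 6, 12, 8, 13]
j→4 (v[4]=6≤8), i→3 (v[3]=16≥8); i<j, swap → [5, 3, 7, 6, 16, 12, 8, 13]
j→3, i→4; i≥j, return j=3. v = [5, 3, 7, 6, 16, 12, 8, 13]

[5, 3, 7, 6, 16, 12, 8, 13]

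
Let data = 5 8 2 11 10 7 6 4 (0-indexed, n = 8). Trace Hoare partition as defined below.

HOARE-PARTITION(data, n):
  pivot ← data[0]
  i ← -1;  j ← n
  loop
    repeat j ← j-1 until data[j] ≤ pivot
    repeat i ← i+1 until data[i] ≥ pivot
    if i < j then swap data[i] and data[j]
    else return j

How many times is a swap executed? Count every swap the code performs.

2

pivot = data[0] = 5; i = -1, j = 8
j→7 (data[7]=4≤5), i→0 (data[0]=5≥5); i<j, swap → 4 8 2 11 10 7 6 5
j→2 (data[2]=2≤5), i→1 (data[1]=8≥5); i<j, swap → 4 2 8 11 10 7 6 5
j→1, i→2; i≥j, return j=1. data = 4 2 8 11 10 7 6 5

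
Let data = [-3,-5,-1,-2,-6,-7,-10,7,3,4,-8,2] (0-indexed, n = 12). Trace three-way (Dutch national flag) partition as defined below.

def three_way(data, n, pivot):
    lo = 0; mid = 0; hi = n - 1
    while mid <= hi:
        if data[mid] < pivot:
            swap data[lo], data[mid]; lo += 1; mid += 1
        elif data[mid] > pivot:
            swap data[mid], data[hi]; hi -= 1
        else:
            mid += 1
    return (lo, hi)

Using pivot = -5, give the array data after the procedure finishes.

pivot = -5; lo=0, mid=0, hi=11
data[mid]=-3>-5: swap data[0],data[11]; hi=10 → [2,-5,-1,-2,-6,-7,-10,7,3,4,-8,-3]
data[mid]=2>-5: swap data[0],data[10]; hi=9 → [-8,-5,-1,-2,-6,-7,-10,7,3,4,2,-3]
data[mid]=-8<-5: swap data[0],data[0]; lo=1,mid=1 → [-8,-5,-1,-2,-6,-7,-10,7,3,4,2,-3]
data[mid]=-5=-5: mid=2
data[mid]=-1>-5: swap data[2],data[9]; hi=8 → [-8,-5,4,-2,-6,-7,-10,7,3,-1,2,-3]
data[mid]=4>-5: swap data[2],data[8]; hi=7 → [-8,-5,3,-2,-6,-7,-10,7,4,-1,2,-3]
data[mid]=3>-5: swap data[2],data[7]; hi=6 → [-8,-5,7,-2,-6,-7,-10,3,4,-1,2,-3]
data[mid]=7>-5: swap data[2],data[6]; hi=5 → [-8,-5,-10,-2,-6,-7,7,3,4,-1,2,-3]
data[mid]=-10<-5: swap data[1],data[2]; lo=2,mid=3 → [-8,-10,-5,-2,-6,-7,7,3,4,-1,2,-3]
data[mid]=-2>-5: swap data[3],data[5]; hi=4 → [-8,-10,-5,-7,-6,-2,7,3,4,-1,2,-3]
data[mid]=-7<-5: swap data[2],data[3]; lo=3,mid=4 → [-8,-10,-7,-5,-6,-2,7,3,4,-1,2,-3]
data[mid]=-6<-5: swap data[3],data[4]; lo=4,mid=5 → [-8,-10,-7,-6,-5,-2,7,3,4,-1,2,-3]
end: lo=4, hi=4; data = [-8,-10,-7,-6,-5,-2,7,3,4,-1,2,-3]

[-8,-10,-7,-6,-5,-2,7,3,4,-1,2,-3]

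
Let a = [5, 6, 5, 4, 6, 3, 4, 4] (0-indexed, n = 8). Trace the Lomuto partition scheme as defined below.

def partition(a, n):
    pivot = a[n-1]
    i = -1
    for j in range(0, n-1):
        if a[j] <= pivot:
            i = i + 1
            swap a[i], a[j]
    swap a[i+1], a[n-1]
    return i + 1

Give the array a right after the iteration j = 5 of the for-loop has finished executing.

pivot=4, i=-1
j=0: 5>4, skip
j=1: 6>4, skip
j=2: 5>4, skip
j=3: 4≤4, i=0, swap(0,3) ⇒ [4, 6, 5, 5, 6, 3, 4, 4]
j=4: 6>4, skip
j=5: 3≤4, i=1, swap(1,5) ⇒ [4, 3, 5, 5, 6, 6, 4, 4]
(after j=5) a = [4, 3, 5, 5, 6, 6, 4, 4]

[4, 3, 5, 5, 6, 6, 4, 4]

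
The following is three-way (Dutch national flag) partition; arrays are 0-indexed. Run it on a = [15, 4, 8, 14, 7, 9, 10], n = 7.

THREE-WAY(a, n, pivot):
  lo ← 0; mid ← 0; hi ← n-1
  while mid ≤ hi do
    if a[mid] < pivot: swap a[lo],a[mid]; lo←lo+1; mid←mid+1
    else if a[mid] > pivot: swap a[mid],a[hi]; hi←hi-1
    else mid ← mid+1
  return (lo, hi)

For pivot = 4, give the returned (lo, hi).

(0, 0)

lo=0 mid=0 hi=6
15>4: swap(0,6), hi=5 ⇒ [10, 4, 8, 14, 7, 9, 15]
10>4: swap(0,5), hi=4 ⇒ [9, 4, 8, 14, 7, 10, 15]
9>4: swap(0,4), hi=3 ⇒ [7, 4, 8, 14, 9, 10, 15]
7>4: swap(0,3), hi=2 ⇒ [14, 4, 8, 7, 9, 10, 15]
14>4: swap(0,2), hi=1 ⇒ [8, 4, 14, 7, 9, 10, 15]
8>4: swap(0,1), hi=0 ⇒ [4, 8, 14, 7, 9, 10, 15]
4=4: mid=1
done. lo=0 hi=0; a=[4, 8, 14, 7, 9, 10, 15]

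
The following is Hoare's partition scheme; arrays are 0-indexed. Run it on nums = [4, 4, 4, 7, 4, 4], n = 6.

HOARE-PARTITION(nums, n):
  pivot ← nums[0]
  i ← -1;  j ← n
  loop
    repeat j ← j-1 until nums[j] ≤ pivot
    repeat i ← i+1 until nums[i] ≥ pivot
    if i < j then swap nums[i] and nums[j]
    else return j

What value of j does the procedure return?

pivot = nums[0] = 4; i = -1, j = 6
j→5 (nums[5]=4≤4), i→0 (nums[0]=4≥4); i<j, swap → [4, 4, 4, 7, 4, 4]
j→4 (nums[4]=4≤4), i→1 (nums[1]=4≥4); i<j, swap → [4, 4, 4, 7, 4, 4]
j→2, i→2; i≥j, return j=2. nums = [4, 4, 4, 7, 4, 4]

2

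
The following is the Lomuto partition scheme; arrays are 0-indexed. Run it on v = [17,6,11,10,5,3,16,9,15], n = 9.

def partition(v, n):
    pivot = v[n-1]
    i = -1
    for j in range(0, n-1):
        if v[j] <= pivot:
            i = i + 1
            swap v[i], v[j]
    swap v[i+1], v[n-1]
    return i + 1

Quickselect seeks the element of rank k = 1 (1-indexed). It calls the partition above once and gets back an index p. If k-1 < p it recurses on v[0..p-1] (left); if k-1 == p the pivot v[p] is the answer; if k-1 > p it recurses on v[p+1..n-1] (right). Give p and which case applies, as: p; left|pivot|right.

6; left

pivot = v[8] = 15; i = -1
j=0: v[0]=17 > 15 → no swap
j=1: v[1]=6 ≤ 15 → i=0, swap v[0],v[1] → [6,17,11,10,5,3,16,9,15]
j=2: v[2]=11 ≤ 15 → i=1, swap v[1],v[2] → [6,11,17,10,5,3,16,9,15]
j=3: v[3]=10 ≤ 15 → i=2, swap v[2],v[3] → [6,11,10,17,5,3,16,9,15]
j=4: v[4]=5 ≤ 15 → i=3, swap v[3],v[4] → [6,11,10,5,17,3,16,9,15]
j=5: v[5]=3 ≤ 15 → i=4, swap v[4],v[5] → [6,11,10,5,3,17,16,9,15]
j=6: v[6]=16 > 15 → no swap
j=7: v[7]=9 ≤ 15 → i=5, swap v[5],v[7] → [6,11,10,5,3,9,16,17,15]
final swap v[6],v[8] → [6,11,10,5,3,9,15,17,16]; return 6
p = 6; k-1 = 0 < 6 ⇒ left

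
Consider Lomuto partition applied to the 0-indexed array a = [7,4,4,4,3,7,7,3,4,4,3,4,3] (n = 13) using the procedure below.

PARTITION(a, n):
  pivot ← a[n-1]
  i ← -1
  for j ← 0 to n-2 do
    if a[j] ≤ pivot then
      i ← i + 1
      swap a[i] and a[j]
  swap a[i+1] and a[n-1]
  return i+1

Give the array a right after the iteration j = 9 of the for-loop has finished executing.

pivot=3, i=-1
j=0: 7>3, skip
j=1: 4>3, skip
j=2: 4>3, skip
j=3: 4>3, skip
j=4: 3≤3, i=0, swap(0,4) ⇒ [3,4,4,4,7,7,7,3,4,4,3,4,3]
j=5: 7>3, skip
j=6: 7>3, skip
j=7: 3≤3, i=1, swap(1,7) ⇒ [3,3,4,4,7,7,7,4,4,4,3,4,3]
j=8: 4>3, skip
j=9: 4>3, skip
(after j=9) a = [3,3,4,4,7,7,7,4,4,4,3,4,3]

[3,3,4,4,7,7,7,4,4,4,3,4,3]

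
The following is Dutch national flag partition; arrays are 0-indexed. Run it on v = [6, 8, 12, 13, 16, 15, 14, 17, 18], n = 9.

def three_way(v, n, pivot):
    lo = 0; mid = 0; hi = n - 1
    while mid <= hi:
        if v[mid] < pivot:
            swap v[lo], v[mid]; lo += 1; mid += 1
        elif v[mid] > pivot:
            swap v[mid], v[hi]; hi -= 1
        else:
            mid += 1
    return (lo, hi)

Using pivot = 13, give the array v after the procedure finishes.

pivot = 13; lo=0, mid=0, hi=8
v[mid]=6<13: swap v[0],v[0]; lo=1,mid=1 → [6, 8, 12, 13, 16, 15, 14, 17, 18]
v[mid]=8<13: swap v[1],v[1]; lo=2,mid=2 → [6, 8, 12, 13, 16, 15, 14, 17, 18]
v[mid]=12<13: swap v[2],v[2]; lo=3,mid=3 → [6, 8, 12, 13, 16, 15, 14, 17, 18]
v[mid]=13=13: mid=4
v[mid]=16>13: swap v[4],v[8]; hi=7 → [6, 8, 12, 13, 18, 15, 14, 17, 16]
v[mid]=18>13: swap v[4],v[7]; hi=6 → [6, 8, 12, 13, 17, 15, 14, 18, 16]
v[mid]=17>13: swap v[4],v[6]; hi=5 → [6, 8, 12, 13, 14, 15, 17, 18, 16]
v[mid]=14>13: swap v[4],v[5]; hi=4 → [6, 8, 12, 13, 15, 14, 17, 18, 16]
v[mid]=15>13: swap v[4],v[4]; hi=3 → [6, 8, 12, 13, 15, 14, 17, 18, 16]
end: lo=3, hi=3; v = [6, 8, 12, 13, 15, 14, 17, 18, 16]

[6, 8, 12, 13, 15, 14, 17, 18, 16]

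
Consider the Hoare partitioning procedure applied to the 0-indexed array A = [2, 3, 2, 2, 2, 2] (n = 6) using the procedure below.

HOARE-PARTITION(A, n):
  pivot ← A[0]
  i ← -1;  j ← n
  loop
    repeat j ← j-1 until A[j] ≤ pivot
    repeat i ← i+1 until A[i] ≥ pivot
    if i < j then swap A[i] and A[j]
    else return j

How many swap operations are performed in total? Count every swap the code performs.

3

pivot=2
j stops at 5 (2), i stops at 0 (2); swap ⇒ [2, 3, 2, 2, 2, 2]
j stops at 4 (2), i stops at 1 (3); swap ⇒ [2, 2, 2, 2, 3, 2]
j stops at 3 (2), i stops at 2 (2); swap ⇒ [2, 2, 2, 2, 3, 2]
j stops at 2, i stops at 3; i≥j ⇒ return 2. A=[2, 2, 2, 2, 3, 2]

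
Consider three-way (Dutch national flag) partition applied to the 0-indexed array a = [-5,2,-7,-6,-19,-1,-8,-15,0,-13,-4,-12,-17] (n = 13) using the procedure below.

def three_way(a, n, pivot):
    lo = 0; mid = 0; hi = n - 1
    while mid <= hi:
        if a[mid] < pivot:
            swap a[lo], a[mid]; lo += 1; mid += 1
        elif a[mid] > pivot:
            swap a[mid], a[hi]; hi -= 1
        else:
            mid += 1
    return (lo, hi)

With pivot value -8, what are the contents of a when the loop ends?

[-17,-12,-13,-15,-19,-8,-1,0,-6,-4,-7,2,-5]

lo=0 mid=0 hi=12
-5>-8: swap(0,12), hi=11 ⇒ [-17,2,-7,-6,-19,-1,-8,-15,0,-13,-4,-12,-5]
-17<-8: swap(0,0), lo=1 mid=1 ⇒ [-17,2,-7,-6,-19,-1,-8,-15,0,-13,-4,-12,-5]
2>-8: swap(1,11), hi=10 ⇒ [-17,-12,-7,-6,-19,-1,-8,-15,0,-13,-4,2,-5]
-12<-8: swap(1,1), lo=2 mid=2 ⇒ [-17,-12,-7,-6,-19,-1,-8,-15,0,-13,-4,2,-5]
-7>-8: swap(2,10), hi=9 ⇒ [-17,-12,-4,-6,-19,-1,-8,-15,0,-13,-7,2,-5]
-4>-8: swap(2,9), hi=8 ⇒ [-17,-12,-13,-6,-19,-1,-8,-15,0,-4,-7,2,-5]
-13<-8: swap(2,2), lo=3 mid=3 ⇒ [-17,-12,-13,-6,-19,-1,-8,-15,0,-4,-7,2,-5]
-6>-8: swap(3,8), hi=7 ⇒ [-17,-12,-13,0,-19,-1,-8,-15,-6,-4,-7,2,-5]
0>-8: swap(3,7), hi=6 ⇒ [-17,-12,-13,-15,-19,-1,-8,0,-6,-4,-7,2,-5]
-15<-8: swap(3,3), lo=4 mid=4 ⇒ [-17,-12,-13,-15,-19,-1,-8,0,-6,-4,-7,2,-5]
-19<-8: swap(4,4), lo=5 mid=5 ⇒ [-17,-12,-13,-15,-19,-1,-8,0,-6,-4,-7,2,-5]
-1>-8: swap(5,6), hi=5 ⇒ [-17,-12,-13,-15,-19,-8,-1,0,-6,-4,-7,2,-5]
-8=-8: mid=6
done. lo=5 hi=5; a=[-17,-12,-13,-15,-19,-8,-1,0,-6,-4,-7,2,-5]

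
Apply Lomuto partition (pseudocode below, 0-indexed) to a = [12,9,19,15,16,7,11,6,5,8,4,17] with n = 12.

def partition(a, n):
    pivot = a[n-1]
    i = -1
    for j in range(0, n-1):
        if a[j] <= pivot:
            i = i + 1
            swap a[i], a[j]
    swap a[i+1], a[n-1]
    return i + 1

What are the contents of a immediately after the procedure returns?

[12,9,15,16,7,11,6,5,8,4,17,19]

pivot=17, i=-1
j=0: 12≤17, i=0, swap(0,0) ⇒ [12,9,19,15,16,7,11,6,5,8,4,17]
j=1: 9≤17, i=1, swap(1,1) ⇒ [12,9,19,15,16,7,11,6,5,8,4,17]
j=2: 19>17, skip
j=3: 15≤17, i=2, swap(2,3) ⇒ [12,9,15,19,16,7,11,6,5,8,4,17]
j=4: 16≤17, i=3, swap(3,4) ⇒ [12,9,15,16,19,7,11,6,5,8,4,17]
j=5: 7≤17, i=4, swap(4,5) ⇒ [12,9,15,16,7,19,11,6,5,8,4,17]
j=6: 11≤17, i=5, swap(5,6) ⇒ [12,9,15,16,7,11,19,6,5,8,4,17]
j=7: 6≤17, i=6, swap(6,7) ⇒ [12,9,15,16,7,11,6,19,5,8,4,17]
j=8: 5≤17, i=7, swap(7,8) ⇒ [12,9,15,16,7,11,6,5,19,8,4,17]
j=9: 8≤17, i=8, swap(8,9) ⇒ [12,9,15,16,7,11,6,5,8,19,4,17]
j=10: 4≤17, i=9, swap(9,10) ⇒ [12,9,15,16,7,11,6,5,8,4,19,17]
swap(10,11) ⇒ [12,9,15,16,7,11,6,5,8,4,17,19]; return 10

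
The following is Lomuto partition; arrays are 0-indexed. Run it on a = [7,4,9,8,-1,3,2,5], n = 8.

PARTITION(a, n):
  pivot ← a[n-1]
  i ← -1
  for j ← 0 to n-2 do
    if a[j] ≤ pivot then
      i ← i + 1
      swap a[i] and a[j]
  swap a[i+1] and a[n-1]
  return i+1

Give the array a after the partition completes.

pivot=5, i=-1
j=0: 7>5, skip
j=1: 4≤5, i=0, swap(0,1) ⇒ [4,7,9,8,-1,3,2,5]
j=2: 9>5, skip
j=3: 8>5, skip
j=4: -1≤5, i=1, swap(1,4) ⇒ [4,-1,9,8,7,3,2,5]
j=5: 3≤5, i=2, swap(2,5) ⇒ [4,-1,3,8,7,9,2,5]
j=6: 2≤5, i=3, swap(3,6) ⇒ [4,-1,3,2,7,9,8,5]
swap(4,7) ⇒ [4,-1,3,2,5,9,8,7]; return 4

[4,-1,3,2,5,9,8,7]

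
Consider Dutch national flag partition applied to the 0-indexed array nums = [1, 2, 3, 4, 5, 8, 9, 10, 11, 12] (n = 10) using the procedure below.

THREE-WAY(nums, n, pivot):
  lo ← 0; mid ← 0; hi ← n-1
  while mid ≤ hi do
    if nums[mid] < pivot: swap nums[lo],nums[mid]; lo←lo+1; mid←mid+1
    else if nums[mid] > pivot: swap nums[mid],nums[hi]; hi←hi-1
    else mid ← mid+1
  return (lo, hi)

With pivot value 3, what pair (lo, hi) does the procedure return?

lo=0 mid=0 hi=9
1<3: swap(0,0), lo=1 mid=1 ⇒ [1, 2, 3, 4, 5, 8, 9, 10, 11, 12]
2<3: swap(1,1), lo=2 mid=2 ⇒ [1, 2, 3, 4, 5, 8, 9, 10, 11, 12]
3=3: mid=3
4>3: swap(3,9), hi=8 ⇒ [1, 2, 3, 12, 5, 8, 9, 10, 11, 4]
12>3: swap(3,8), hi=7 ⇒ [1, 2, 3, 11, 5, 8, 9, 10, 12, 4]
11>3: swap(3,7), hi=6 ⇒ [1, 2, 3, 10, 5, 8, 9, 11, 12, 4]
10>3: swap(3,6), hi=5 ⇒ [1, 2, 3, 9, 5, 8, 10, 11, 12, 4]
9>3: swap(3,5), hi=4 ⇒ [1, 2, 3, 8, 5, 9, 10, 11, 12, 4]
8>3: swap(3,4), hi=3 ⇒ [1, 2, 3, 5, 8, 9, 10, 11, 12, 4]
5>3: swap(3,3), hi=2 ⇒ [1, 2, 3, 5, 8, 9, 10, 11, 12, 4]
done. lo=2 hi=2; nums=[1, 2, 3, 5, 8, 9, 10, 11, 12, 4]

(2, 2)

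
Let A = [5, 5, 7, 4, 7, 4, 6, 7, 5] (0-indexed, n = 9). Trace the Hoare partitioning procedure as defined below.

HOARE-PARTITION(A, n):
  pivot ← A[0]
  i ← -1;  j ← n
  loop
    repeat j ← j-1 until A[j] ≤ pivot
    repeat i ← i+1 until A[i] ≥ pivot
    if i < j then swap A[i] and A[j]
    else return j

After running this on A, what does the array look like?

[5, 4, 4, 7, 7, 5, 6, 7, 5]

pivot = A[0] = 5; i = -1, j = 9
j→8 (A[8]=5≤5), i→0 (A[0]=5≥5); i<j, swap → [5, 5, 7, 4, 7, 4, 6, 7, 5]
j→5 (A[5]=4≤5), i→1 (A[1]=5≥5); i<j, swap → [5, 4, 7, 4, 7, 5, 6, 7, 5]
j→3 (A[3]=4≤5), i→2 (A[2]=7≥5); i<j, swap → [5, 4, 4, 7, 7, 5, 6, 7, 5]
j→2, i→3; i≥j, return j=2. A = [5, 4, 4, 7, 7, 5, 6, 7, 5]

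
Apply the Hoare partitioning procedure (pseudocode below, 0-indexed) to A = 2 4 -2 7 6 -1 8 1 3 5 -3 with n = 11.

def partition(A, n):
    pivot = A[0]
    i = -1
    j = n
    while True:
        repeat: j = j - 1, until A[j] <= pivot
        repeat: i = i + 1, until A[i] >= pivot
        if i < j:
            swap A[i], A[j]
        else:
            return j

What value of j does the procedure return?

3

pivot = A[0] = 2; i = -1, j = 11
j→10 (A[10]=-3≤2), i→0 (A[0]=2≥2); i<j, swap → -3 4 -2 7 6 -1 8 1 3 5 2
j→7 (A[7]=1≤2), i→1 (A[1]=4≥2); i<j, swap → -3 1 -2 7 6 -1 8 4 3 5 2
j→5 (A[5]=-1≤2), i→3 (A[3]=7≥2); i<j, swap → -3 1 -2 -1 6 7 8 4 3 5 2
j→3, i→4; i≥j, return j=3. A = -3 1 -2 -1 6 7 8 4 3 5 2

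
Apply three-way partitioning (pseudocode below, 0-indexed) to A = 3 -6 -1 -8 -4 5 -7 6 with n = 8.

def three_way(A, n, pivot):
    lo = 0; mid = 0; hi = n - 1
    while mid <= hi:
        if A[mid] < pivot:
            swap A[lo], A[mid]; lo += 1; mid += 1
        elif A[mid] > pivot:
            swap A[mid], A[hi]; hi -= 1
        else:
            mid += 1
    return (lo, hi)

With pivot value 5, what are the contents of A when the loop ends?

3 -6 -1 -8 -4 -7 5 6

lo=0 mid=0 hi=7
3<5: swap(0,0), lo=1 mid=1 ⇒ 3 -6 -1 -8 -4 5 -7 6
-6<5: swap(1,1), lo=2 mid=2 ⇒ 3 -6 -1 -8 -4 5 -7 6
-1<5: swap(2,2), lo=3 mid=3 ⇒ 3 -6 -1 -8 -4 5 -7 6
-8<5: swap(3,3), lo=4 mid=4 ⇒ 3 -6 -1 -8 -4 5 -7 6
-4<5: swap(4,4), lo=5 mid=5 ⇒ 3 -6 -1 -8 -4 5 -7 6
5=5: mid=6
-7<5: swap(5,6), lo=6 mid=7 ⇒ 3 -6 -1 -8 -4 -7 5 6
6>5: swap(7,7), hi=6 ⇒ 3 -6 -1 -8 -4 -7 5 6
done. lo=6 hi=6; A=3 -6 -1 -8 -4 -7 5 6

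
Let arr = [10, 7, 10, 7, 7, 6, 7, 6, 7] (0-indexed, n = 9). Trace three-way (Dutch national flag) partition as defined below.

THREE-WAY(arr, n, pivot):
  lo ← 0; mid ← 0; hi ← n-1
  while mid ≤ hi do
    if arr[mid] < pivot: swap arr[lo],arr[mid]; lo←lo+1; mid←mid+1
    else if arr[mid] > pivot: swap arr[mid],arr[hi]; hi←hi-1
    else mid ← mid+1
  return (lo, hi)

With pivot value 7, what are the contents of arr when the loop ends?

pivot = 7; lo=0, mid=0, hi=8
arr[mid]=10>7: swap arr[0],arr[8]; hi=7 → [7, 7, 10, 7, 7, 6, 7, 6, 10]
arr[mid]=7=7: mid=1
arr[mid]=7=7: mid=2
arr[mid]=10>7: swap arr[2],arr[7]; hi=6 → [7, 7, 6, 7, 7, 6, 7, 10, 10]
arr[mid]=6<7: swap arr[0],arr[2]; lo=1,mid=3 → [6, 7, 7, 7, 7, 6, 7, 10, 10]
arr[mid]=7=7: mid=4
arr[mid]=7=7: mid=5
arr[mid]=6<7: swap arr[1],arr[5]; lo=2,mid=6 → [6, 6, 7, 7, 7, 7, 7, 10, 10]
arr[mid]=7=7: mid=7
end: lo=2, hi=6; arr = [6, 6, 7, 7, 7, 7, 7, 10, 10]

[6, 6, 7, 7, 7, 7, 7, 10, 10]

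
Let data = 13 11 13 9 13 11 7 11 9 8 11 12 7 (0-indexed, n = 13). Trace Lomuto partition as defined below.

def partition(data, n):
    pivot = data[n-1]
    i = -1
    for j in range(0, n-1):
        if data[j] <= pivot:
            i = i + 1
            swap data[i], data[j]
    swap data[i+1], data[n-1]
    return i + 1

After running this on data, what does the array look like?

7 7 13 9 13 11 13 11 9 8 11 12 11

pivot = data[12] = 7; i = -1
j=0: data[0]=13 > 7 → no swap
j=1: data[1]=11 > 7 → no swap
j=2: data[2]=13 > 7 → no swap
j=3: data[3]=9 > 7 → no swap
j=4: data[4]=13 > 7 → no swap
j=5: data[5]=11 > 7 → no swap
j=6: data[6]=7 ≤ 7 → i=0, swap data[0],data[6] → 7 11 13 9 13 11 13 11 9 8 11 12 7
j=7: data[7]=11 > 7 → no swap
j=8: data[8]=9 > 7 → no swap
j=9: data[9]=8 > 7 → no swap
j=10: data[10]=11 > 7 → no swap
j=11: data[11]=12 > 7 → no swap
final swap data[1],data[12] → 7 7 13 9 13 11 13 11 9 8 11 12 11; return 1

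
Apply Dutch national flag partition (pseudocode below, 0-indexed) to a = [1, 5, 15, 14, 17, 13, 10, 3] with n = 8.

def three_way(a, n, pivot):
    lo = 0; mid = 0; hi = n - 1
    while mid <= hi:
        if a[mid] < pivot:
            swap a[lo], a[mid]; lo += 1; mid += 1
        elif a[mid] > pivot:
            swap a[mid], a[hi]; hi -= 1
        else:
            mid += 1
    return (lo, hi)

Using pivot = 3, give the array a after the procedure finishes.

[1, 3, 14, 17, 13, 10, 15, 5]

pivot = 3; lo=0, mid=0, hi=7
a[mid]=1<3: swap a[0],a[0]; lo=1,mid=1 → [1, 5, 15, 14, 17, 13, 10, 3]
a[mid]=5>3: swap a[1],a[7]; hi=6 → [1, 3, 15, 14, 17, 13, 10, 5]
a[mid]=3=3: mid=2
a[mid]=15>3: swap a[2],a[6]; hi=5 → [1, 3, 10, 14, 17, 13, 15, 5]
a[mid]=10>3: swap a[2],a[5]; hi=4 → [1, 3, 13, 14, 17, 10, 15, 5]
a[mid]=13>3: swap a[2],a[4]; hi=3 → [1, 3, 17, 14, 13, 10, 15, 5]
a[mid]=17>3: swap a[2],a[3]; hi=2 → [1, 3, 14, 17, 13, 10, 15, 5]
a[mid]=14>3: swap a[2],a[2]; hi=1 → [1, 3, 14, 17, 13, 10, 15, 5]
end: lo=1, hi=1; a = [1, 3, 14, 17, 13, 10, 15, 5]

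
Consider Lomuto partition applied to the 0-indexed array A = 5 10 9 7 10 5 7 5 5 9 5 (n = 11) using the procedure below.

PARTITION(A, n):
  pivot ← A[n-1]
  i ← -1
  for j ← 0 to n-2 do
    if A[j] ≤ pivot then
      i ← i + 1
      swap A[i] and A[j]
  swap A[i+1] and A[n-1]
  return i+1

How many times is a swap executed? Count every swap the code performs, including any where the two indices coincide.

pivot = A[10] = 5; i = -1
j=0: A[0]=5 ≤ 5 → i=0, swap A[0],A[0] (no change) → 5 10 9 7 10 5 7 5 5 9 5
j=1: A[1]=10 > 5 → no swap
j=2: A[2]=9 > 5 → no swap
j=3: A[3]=7 > 5 → no swap
j=4: A[4]=10 > 5 → no swap
j=5: A[5]=5 ≤ 5 → i=1, swap A[1],A[5] → 5 5 9 7 10 10 7 5 5 9 5
j=6: A[6]=7 > 5 → no swap
j=7: A[7]=5 ≤ 5 → i=2, swap A[2],A[7] → 5 5 5 7 10 10 7 9 5 9 5
j=8: A[8]=5 ≤ 5 → i=3, swap A[3],A[8] → 5 5 5 5 10 10 7 9 7 9 5
j=9: A[9]=9 > 5 → no swap
final swap A[4],A[10] → 5 5 5 5 5 10 7 9 7 9 10; return 4

5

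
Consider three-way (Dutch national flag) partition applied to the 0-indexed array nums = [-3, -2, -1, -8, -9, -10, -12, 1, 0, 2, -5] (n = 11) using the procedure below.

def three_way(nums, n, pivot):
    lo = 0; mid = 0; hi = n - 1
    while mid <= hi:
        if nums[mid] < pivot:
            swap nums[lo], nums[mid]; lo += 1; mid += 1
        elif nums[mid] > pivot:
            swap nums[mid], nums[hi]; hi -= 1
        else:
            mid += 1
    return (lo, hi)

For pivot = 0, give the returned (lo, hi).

(8, 8)

lo=0 mid=0 hi=10
-3<0: swap(0,0), lo=1 mid=1 ⇒ [-3, -2, -1, -8, -9, -10, -12, 1, 0, 2, -5]
-2<0: swap(1,1), lo=2 mid=2 ⇒ [-3, -2, -1, -8, -9, -10, -12, 1, 0, 2, -5]
-1<0: swap(2,2), lo=3 mid=3 ⇒ [-3, -2, -1, -8, -9, -10, -12, 1, 0, 2, -5]
-8<0: swap(3,3), lo=4 mid=4 ⇒ [-3, -2, -1, -8, -9, -10, -12, 1, 0, 2, -5]
-9<0: swap(4,4), lo=5 mid=5 ⇒ [-3, -2, -1, -8, -9, -10, -12, 1, 0, 2, -5]
-10<0: swap(5,5), lo=6 mid=6 ⇒ [-3, -2, -1, -8, -9, -10, -12, 1, 0, 2, -5]
-12<0: swap(6,6), lo=7 mid=7 ⇒ [-3, -2, -1, -8, -9, -10, -12, 1, 0, 2, -5]
1>0: swap(7,10), hi=9 ⇒ [-3, -2, -1, -8, -9, -10, -12, -5, 0, 2, 1]
-5<0: swap(7,7), lo=8 mid=8 ⇒ [-3, -2, -1, -8, -9, -10, -12, -5, 0, 2, 1]
0=0: mid=9
2>0: swap(9,9), hi=8 ⇒ [-3, -2, -1, -8, -9, -10, -12, -5, 0, 2, 1]
done. lo=8 hi=8; nums=[-3, -2, -1, -8, -9, -10, -12, -5, 0, 2, 1]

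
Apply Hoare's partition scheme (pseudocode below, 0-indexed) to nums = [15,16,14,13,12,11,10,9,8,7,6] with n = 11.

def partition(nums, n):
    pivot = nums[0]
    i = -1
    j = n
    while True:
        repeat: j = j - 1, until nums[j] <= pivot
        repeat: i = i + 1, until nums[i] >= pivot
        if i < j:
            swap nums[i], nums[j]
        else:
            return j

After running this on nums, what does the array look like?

pivot = nums[0] = 15; i = -1, j = 11
j→10 (nums[10]=6≤15), i→0 (nums[0]=15≥15); i<j, swap → [6,16,14,13,12,11,10,9,8,7,15]
j→9 (nums[9]=7≤15), i→1 (nums[1]=16≥15); i<j, swap → [6,7,14,13,12,11,10,9,8,16,15]
j→8, i→9; i≥j, return j=8. nums = [6,7,14,13,12,11,10,9,8,16,15]

[6,7,14,13,12,11,10,9,8,16,15]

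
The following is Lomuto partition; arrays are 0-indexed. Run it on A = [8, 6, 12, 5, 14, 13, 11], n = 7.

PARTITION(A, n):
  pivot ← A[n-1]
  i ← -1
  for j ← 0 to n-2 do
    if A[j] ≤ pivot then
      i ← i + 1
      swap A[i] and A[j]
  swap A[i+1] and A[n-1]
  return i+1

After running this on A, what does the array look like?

[8, 6, 5, 11, 14, 13, 12]

pivot=11, i=-1
j=0: 8≤11, i=0, swap(0,0) ⇒ [8, 6, 12, 5, 14, 13, 11]
j=1: 6≤11, i=1, swap(1,1) ⇒ [8, 6, 12, 5, 14, 13, 11]
j=2: 12>11, skip
j=3: 5≤11, i=2, swap(2,3) ⇒ [8, 6, 5, 12, 14, 13, 11]
j=4: 14>11, skip
j=5: 13>11, skip
swap(3,6) ⇒ [8, 6, 5, 11, 14, 13, 12]; return 3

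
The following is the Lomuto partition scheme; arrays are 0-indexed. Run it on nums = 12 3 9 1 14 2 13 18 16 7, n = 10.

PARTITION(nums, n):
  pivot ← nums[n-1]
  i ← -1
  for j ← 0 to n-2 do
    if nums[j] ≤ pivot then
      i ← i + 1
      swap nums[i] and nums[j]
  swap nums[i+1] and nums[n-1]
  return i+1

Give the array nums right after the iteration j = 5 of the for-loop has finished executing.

3 1 2 12 14 9 13 18 16 7

pivot=7, i=-1
j=0: 12>7, skip
j=1: 3≤7, i=0, swap(0,1) ⇒ 3 12 9 1 14 2 13 18 16 7
j=2: 9>7, skip
j=3: 1≤7, i=1, swap(1,3) ⇒ 3 1 9 12 14 2 13 18 16 7
j=4: 14>7, skip
j=5: 2≤7, i=2, swap(2,5) ⇒ 3 1 2 12 14 9 13 18 16 7
(after j=5) nums = 3 1 2 12 14 9 13 18 16 7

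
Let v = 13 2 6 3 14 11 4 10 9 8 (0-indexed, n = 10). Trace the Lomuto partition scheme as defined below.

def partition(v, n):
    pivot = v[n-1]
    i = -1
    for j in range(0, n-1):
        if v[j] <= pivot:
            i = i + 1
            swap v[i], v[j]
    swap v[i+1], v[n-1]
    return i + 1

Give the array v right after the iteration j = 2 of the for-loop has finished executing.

2 6 13 3 14 11 4 10 9 8

pivot = v[9] = 8; i = -1
j=0: v[0]=13 > 8 → no swap
j=1: v[1]=2 ≤ 8 → i=0, swap v[0],v[1] → 2 13 6 3 14 11 4 10 9 8
j=2: v[2]=6 ≤ 8 → i=1, swap v[1],v[2] → 2 6 13 3 14 11 4 10 9 8
(after j=2) v = 2 6 13 3 14 11 4 10 9 8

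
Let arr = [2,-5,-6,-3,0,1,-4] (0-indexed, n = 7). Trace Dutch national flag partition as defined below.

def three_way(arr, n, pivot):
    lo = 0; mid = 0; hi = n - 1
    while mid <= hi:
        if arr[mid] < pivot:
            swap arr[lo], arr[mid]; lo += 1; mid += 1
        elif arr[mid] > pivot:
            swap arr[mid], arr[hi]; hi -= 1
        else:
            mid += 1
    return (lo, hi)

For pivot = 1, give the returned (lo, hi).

pivot = 1; lo=0, mid=0, hi=6
arr[mid]=2>1: swap arr[0],arr[6]; hi=5 → [-4,-5,-6,-3,0,1,2]
arr[mid]=-4<1: swap arr[0],arr[0]; lo=1,mid=1 → [-4,-5,-6,-3,0,1,2]
arr[mid]=-5<1: swap arr[1],arr[1]; lo=2,mid=2 → [-4,-5,-6,-3,0,1,2]
arr[mid]=-6<1: swap arr[2],arr[2]; lo=3,mid=3 → [-4,-5,-6,-3,0,1,2]
arr[mid]=-3<1: swap arr[3],arr[3]; lo=4,mid=4 → [-4,-5,-6,-3,0,1,2]
arr[mid]=0<1: swap arr[4],arr[4]; lo=5,mid=5 → [-4,-5,-6,-3,0,1,2]
arr[mid]=1=1: mid=6
end: lo=5, hi=5; arr = [-4,-5,-6,-3,0,1,2]

(5, 5)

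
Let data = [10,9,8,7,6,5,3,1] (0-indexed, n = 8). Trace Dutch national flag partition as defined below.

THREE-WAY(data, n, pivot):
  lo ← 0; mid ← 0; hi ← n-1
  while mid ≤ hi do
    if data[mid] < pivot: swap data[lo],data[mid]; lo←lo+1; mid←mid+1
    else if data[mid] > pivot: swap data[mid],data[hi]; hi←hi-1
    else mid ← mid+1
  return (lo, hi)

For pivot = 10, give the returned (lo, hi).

(7, 7)

pivot = 10; lo=0, mid=0, hi=7
data[mid]=10=10: mid=1
data[mid]=9<10: swap data[0],data[1]; lo=1,mid=2 → [9,10,8,7,6,5,3,1]
data[mid]=8<10: swap data[1],data[2]; lo=2,mid=3 → [9,8,10,7,6,5,3,1]
data[mid]=7<10: swap data[2],data[3]; lo=3,mid=4 → [9,8,7,10,6,5,3,1]
data[mid]=6<10: swap data[3],data[4]; lo=4,mid=5 → [9,8,7,6,10,5,3,1]
data[mid]=5<10: swap data[4],data[5]; lo=5,mid=6 → [9,8,7,6,5,10,3,1]
data[mid]=3<10: swap data[5],data[6]; lo=6,mid=7 → [9,8,7,6,5,3,10,1]
data[mid]=1<10: swap data[6],data[7]; lo=7,mid=8 → [9,8,7,6,5,3,1,10]
end: lo=7, hi=7; data = [9,8,7,6,5,3,1,10]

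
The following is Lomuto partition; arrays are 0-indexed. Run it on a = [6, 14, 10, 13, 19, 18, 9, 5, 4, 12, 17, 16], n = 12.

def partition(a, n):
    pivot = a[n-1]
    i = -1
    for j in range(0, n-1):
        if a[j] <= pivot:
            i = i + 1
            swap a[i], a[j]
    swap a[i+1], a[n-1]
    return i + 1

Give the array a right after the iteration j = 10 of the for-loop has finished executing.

[6, 14, 10, 13, 9, 5, 4, 12, 19, 18, 17, 16]

pivot=16, i=-1
j=0: 6≤16, i=0, swap(0,0) ⇒ [6, 14, 10, 13, 19, 18, 9, 5, 4, 12, 17, 16]
j=1: 14≤16, i=1, swap(1,1) ⇒ [6, 14, 10, 13, 19, 18, 9, 5, 4, 12, 17, 16]
j=2: 10≤16, i=2, swap(2,2) ⇒ [6, 14, 10, 13, 19, 18, 9, 5, 4, 12, 17, 16]
j=3: 13≤16, i=3, swap(3,3) ⇒ [6, 14, 10, 13, 19, 18, 9, 5, 4, 12, 17, 16]
j=4: 19>16, skip
j=5: 18>16, skip
j=6: 9≤16, i=4, swap(4,6) ⇒ [6, 14, 10, 13, 9, 18, 19, 5, 4, 12, 17, 16]
j=7: 5≤16, i=5, swap(5,7) ⇒ [6, 14, 10, 13, 9, 5, 19, 18, 4, 12, 17, 16]
j=8: 4≤16, i=6, swap(6,8) ⇒ [6, 14, 10, 13, 9, 5, 4, 18, 19, 12, 17, 16]
j=9: 12≤16, i=7, swap(7,9) ⇒ [6, 14, 10, 13, 9, 5, 4, 12, 19, 18, 17, 16]
j=10: 17>16, skip
(after j=10) a = [6, 14, 10, 13, 9, 5, 4, 12, 19, 18, 17, 16]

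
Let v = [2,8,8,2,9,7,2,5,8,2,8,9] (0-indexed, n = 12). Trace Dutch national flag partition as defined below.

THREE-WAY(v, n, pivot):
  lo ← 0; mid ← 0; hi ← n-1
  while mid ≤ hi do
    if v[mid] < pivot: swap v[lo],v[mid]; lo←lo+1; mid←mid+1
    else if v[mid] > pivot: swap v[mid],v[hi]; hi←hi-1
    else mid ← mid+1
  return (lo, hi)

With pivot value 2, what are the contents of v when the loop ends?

[2,2,2,2,7,9,5,8,8,8,9,8]

lo=0 mid=0 hi=11
2=2: mid=1
8>2: swap(1,11), hi=10 ⇒ [2,9,8,2,9,7,2,5,8,2,8,8]
9>2: swap(1,10), hi=9 ⇒ [2,8,8,2,9,7,2,5,8,2,9,8]
8>2: swap(1,9), hi=8 ⇒ [2,2,8,2,9,7,2,5,8,8,9,8]
2=2: mid=2
8>2: swap(2,8), hi=7 ⇒ [2,2,8,2,9,7,2,5,8,8,9,8]
8>2: swap(2,7), hi=6 ⇒ [2,2,5,2,9,7,2,8,8,8,9,8]
5>2: swap(2,6), hi=5 ⇒ [2,2,2,2,9,7,5,8,8,8,9,8]
2=2: mid=3
2=2: mid=4
9>2: swap(4,5), hi=4 ⇒ [2,2,2,2,7,9,5,8,8,8,9,8]
7>2: swap(4,4), hi=3 ⇒ [2,2,2,2,7,9,5,8,8,8,9,8]
done. lo=0 hi=3; v=[2,2,2,2,7,9,5,8,8,8,9,8]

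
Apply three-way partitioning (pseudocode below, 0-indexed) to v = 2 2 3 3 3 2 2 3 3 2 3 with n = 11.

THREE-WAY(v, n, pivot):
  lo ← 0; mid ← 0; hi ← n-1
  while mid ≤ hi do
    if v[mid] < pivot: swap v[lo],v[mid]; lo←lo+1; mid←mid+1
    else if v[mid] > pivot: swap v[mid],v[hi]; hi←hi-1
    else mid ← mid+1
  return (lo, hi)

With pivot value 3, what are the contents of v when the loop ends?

pivot = 3; lo=0, mid=0, hi=10
v[mid]=2<3: swap v[0],v[0]; lo=1,mid=1 → 2 2 3 3 3 2 2 3 3 2 3
v[mid]=2<3: swap v[1],v[1]; lo=2,mid=2 → 2 2 3 3 3 2 2 3 3 2 3
v[mid]=3=3: mid=3
v[mid]=3=3: mid=4
v[mid]=3=3: mid=5
v[mid]=2<3: swap v[2],v[5]; lo=3,mid=6 → 2 2 2 3 3 3 2 3 3 2 3
v[mid]=2<3: swap v[3],v[6]; lo=4,mid=7 → 2 2 2 2 3 3 3 3 3 2 3
v[mid]=3=3: mid=8
v[mid]=3=3: mid=9
v[mid]=2<3: swap v[4],v[9]; lo=5,mid=10 → 2 2 2 2 2 3 3 3 3 3 3
v[mid]=3=3: mid=11
end: lo=5, hi=10; v = 2 2 2 2 2 3 3 3 3 3 3

2 2 2 2 2 3 3 3 3 3 3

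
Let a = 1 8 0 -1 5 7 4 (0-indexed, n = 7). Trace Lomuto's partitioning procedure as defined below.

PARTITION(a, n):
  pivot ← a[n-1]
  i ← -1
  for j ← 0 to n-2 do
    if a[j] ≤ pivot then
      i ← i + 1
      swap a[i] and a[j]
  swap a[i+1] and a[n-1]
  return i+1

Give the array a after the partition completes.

pivot = a[6] = 4; i = -1
j=0: a[0]=1 ≤ 4 → i=0, swap a[0],a[0] (no change) → 1 8 0 -1 5 7 4
j=1: a[1]=8 > 4 → no swap
j=2: a[2]=0 ≤ 4 → i=1, swap a[1],a[2] → 1 0 8 -1 5 7 4
j=3: a[3]=-1 ≤ 4 → i=2, swap a[2],a[3] → 1 0 -1 8 5 7 4
j=4: a[4]=5 > 4 → no swap
j=5: a[5]=7 > 4 → no swap
final swap a[3],a[6] → 1 0 -1 4 5 7 8; return 3

1 0 -1 4 5 7 8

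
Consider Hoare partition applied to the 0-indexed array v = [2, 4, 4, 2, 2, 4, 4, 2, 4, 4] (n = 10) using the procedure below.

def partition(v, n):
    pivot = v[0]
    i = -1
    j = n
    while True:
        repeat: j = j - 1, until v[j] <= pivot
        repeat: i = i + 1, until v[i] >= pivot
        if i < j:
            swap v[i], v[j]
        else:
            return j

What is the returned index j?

pivot=2
j stops at 7 (2), i stops at 0 (2); swap ⇒ [2, 4, 4, 2, 2, 4, 4, 2, 4, 4]
j stops at 4 (2), i stops at 1 (4); swap ⇒ [2, 2, 4, 2, 4, 4, 4, 2, 4, 4]
j stops at 3 (2), i stops at 2 (4); swap ⇒ [2, 2, 2, 4, 4, 4, 4, 2, 4, 4]
j stops at 2, i stops at 3; i≥j ⇒ return 2. v=[2, 2, 2, 4, 4, 4, 4, 2, 4, 4]

2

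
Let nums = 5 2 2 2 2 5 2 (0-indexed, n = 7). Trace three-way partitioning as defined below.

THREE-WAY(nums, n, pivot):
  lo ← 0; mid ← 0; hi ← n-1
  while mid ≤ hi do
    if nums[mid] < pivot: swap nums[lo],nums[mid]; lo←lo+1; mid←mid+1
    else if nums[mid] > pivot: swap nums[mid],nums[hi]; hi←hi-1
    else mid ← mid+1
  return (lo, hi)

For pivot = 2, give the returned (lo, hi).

(0, 4)

lo=0 mid=0 hi=6
5>2: swap(0,6), hi=5 ⇒ 2 2 2 2 2 5 5
2=2: mid=1
2=2: mid=2
2=2: mid=3
2=2: mid=4
2=2: mid=5
5>2: swap(5,5), hi=4 ⇒ 2 2 2 2 2 5 5
done. lo=0 hi=4; nums=2 2 2 2 2 5 5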